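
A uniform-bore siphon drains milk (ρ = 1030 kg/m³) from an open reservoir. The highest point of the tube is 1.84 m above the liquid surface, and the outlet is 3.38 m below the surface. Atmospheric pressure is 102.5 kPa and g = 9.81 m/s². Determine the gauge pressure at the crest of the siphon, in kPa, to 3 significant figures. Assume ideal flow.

-52.7 kPa

Bernoulli surface→outlet gives ½v² = g·h_out, so v = √(2·9.81·3.38) = 8.14 m/s.
The bore is uniform, so the speed at the crest is the same v. Bernoulli surface→crest: P_atm = P_top + ½ρv² + ρg·h_top.
P_top = 102500 − ½·1030·8.14² − 1030·9.81·1.84 = 49800 Pa. So P_gauge = P_top − P_atm = -52700 Pa.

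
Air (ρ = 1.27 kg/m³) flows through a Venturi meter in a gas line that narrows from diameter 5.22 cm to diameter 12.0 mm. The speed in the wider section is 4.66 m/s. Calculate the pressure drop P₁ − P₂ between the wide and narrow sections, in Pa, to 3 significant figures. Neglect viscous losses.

The volume flow rate is constant, so v₂ = (A₁/A₂)v₁ = (21.4/1.13)·4.66 = 88.2 m/s.
Bernoulli (h₁ = h₂): P₁ − P₂ = ½ρ(v₂² − v₁²).
P₁ − P₂ = ½·1.27·(88.2² − 4.66²) = ½·1.27·7750 = 4920 Pa.

ΔP = 4920 Pa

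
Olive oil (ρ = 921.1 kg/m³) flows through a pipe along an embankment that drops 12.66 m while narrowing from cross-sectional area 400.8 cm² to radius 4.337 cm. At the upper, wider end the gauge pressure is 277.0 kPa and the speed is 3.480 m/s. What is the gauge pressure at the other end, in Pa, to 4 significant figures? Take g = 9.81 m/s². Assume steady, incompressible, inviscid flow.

Mass conservation (A₁v₁ = A₂v₂) gives v₂ = 3.480 × 400.8/59.09 = 23.60 m/s.
Bernoulli: P₁ + ½ρv₁² + ρg h₁ = P₂ + ½ρv₂² + ρg h₂, so P₂ = P₁ + ½ρ(v₁² − v₂²) − ρg(h₂ − h₁).
P₂ = 277000 + ½·921.1·(3.480² − 23.60²) − 921.1·9.81·(−12.66) = 277000 + (-251000) − (-114400) = 140400 Pa.

P₂ ≈ 140400 Pa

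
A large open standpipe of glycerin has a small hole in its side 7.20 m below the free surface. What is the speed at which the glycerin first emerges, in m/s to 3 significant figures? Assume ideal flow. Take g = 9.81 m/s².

v = 11.9 m/s

Torricelli's result v = √(2gh) gives v = √(2·9.81·7.20) = 11.9 m/s.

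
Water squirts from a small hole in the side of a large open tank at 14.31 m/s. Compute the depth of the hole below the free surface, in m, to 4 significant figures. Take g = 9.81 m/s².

Inverting v = √(2gh) gives h = v² / 2g.
h = 14.31²/(2·9.81) = 204.8/19.62 = 10.44 m.

10.44 m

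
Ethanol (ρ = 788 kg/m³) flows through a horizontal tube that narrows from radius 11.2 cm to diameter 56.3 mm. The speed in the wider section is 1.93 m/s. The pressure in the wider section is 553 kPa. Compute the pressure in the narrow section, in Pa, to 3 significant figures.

By continuity, v₂ = v₁·A₁/A₂ = 1.93·(394/24.9) = 30.6 m/s.
With no height change, Bernoulli's equation is P₁ + ½ρv₁² = P₂ + ½ρv₂².
P₂ = P₁ − ½ρ(v₂² − v₁²) = 553000 − ½·788·(30.6² − 1.93²) = 553000 − 366000 = 187000 Pa.

P₂ ≈ 187000 Pa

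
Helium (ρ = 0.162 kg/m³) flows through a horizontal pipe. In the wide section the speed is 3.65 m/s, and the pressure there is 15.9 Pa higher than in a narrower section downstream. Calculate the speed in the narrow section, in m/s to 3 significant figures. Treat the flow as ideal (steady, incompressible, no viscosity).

14.5 m/s

Horizontal Bernoulli: P₁ + ½ρv₁² = P₂ + ½ρv₂², so v₂² = v₁² + 2(P₁ − P₂)/ρ.
v₂ = √(3.65² + 2·15.9/0.162) = √(13.3 + 196) = 14.5 m/s.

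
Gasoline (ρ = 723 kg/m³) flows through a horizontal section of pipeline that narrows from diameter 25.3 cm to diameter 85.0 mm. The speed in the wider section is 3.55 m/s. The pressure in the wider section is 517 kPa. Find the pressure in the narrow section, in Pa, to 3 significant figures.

Mass conservation (A₁v₁ = A₂v₂) gives v₂ = 3.55 × 503/56.7 = 31.5 m/s.
Along the horizontal streamline, P + ½ρv² is constant.
P₂ = P₁ − ½ρ(v₂² − v₁²) = 517000 − ½·723·(31.5² − 3.55²) = 517000 − 353000 = 164000 Pa.

164000 Pa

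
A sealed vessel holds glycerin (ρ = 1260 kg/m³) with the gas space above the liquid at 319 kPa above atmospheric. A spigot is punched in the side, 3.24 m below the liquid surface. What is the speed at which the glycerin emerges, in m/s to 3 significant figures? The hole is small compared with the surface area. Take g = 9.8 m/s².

Take point 1 at the surface (v₁ ≈ 0) and point 2 at the hole (at atmospheric pressure). Bernoulli: P₁ + ρg h = P_atm + ½ρv₂².
With P₁ − P_atm = 319000 Pa, v₂ = √(2gh + 2ΔP/ρ) = √(2·9.8·3.24 + 2·319000/1260) = 23.9 m/s.

v ≈ 23.9 m/s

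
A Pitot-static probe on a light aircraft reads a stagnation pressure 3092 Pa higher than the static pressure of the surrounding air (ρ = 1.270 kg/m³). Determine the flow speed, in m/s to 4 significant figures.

v ≈ 69.78 m/s

At the stagnation point the flow is brought to rest, so Bernoulli gives P_stag − P_static = ½ρv².
v = √(2ΔP/ρ) = √(2·3092/1.270) = 69.78 m/s.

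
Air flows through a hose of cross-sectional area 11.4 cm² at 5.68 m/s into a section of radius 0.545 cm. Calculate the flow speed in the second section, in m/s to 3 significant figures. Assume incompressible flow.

v₂ ≈ 69.4 m/s

Mass conservation (A₁v₁ = A₂v₂) gives v₂ = 5.68 × 11.4/0.933 = 69.4 m/s.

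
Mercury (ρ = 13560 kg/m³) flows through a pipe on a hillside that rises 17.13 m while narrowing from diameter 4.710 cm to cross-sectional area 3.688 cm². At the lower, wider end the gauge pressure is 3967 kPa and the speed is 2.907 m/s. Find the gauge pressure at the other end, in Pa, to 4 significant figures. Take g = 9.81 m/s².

P₂ ≈ 466800 Pa

By continuity, v₂ = v₁·A₁/A₂ = 2.907·(17.42/3.688) = 13.73 m/s.
Applying Bernoulli between the two ends and solving for P₂: P₂ = P₁ + ½ρ(v₁² − v₂²) − ρgΔh.
P₂ = 3967000 + ½·13560·(2.907² − 13.73²) − 13560·9.81·(+17.13) = 3967000 + (-1222000) − (2279000) = 466800 Pa.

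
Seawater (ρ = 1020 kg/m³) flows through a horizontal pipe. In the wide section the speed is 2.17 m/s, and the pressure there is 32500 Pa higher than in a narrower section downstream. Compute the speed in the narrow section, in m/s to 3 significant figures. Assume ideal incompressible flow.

v₂ = 8.27 m/s

Horizontal Bernoulli: P₁ + ½ρv₁² = P₂ + ½ρv₂², so v₂² = v₁² + 2(P₁ − P₂)/ρ.
v₂ = √(2.17² + 2·32500/1020) = √(4.71 + 63.7) = 8.27 m/s.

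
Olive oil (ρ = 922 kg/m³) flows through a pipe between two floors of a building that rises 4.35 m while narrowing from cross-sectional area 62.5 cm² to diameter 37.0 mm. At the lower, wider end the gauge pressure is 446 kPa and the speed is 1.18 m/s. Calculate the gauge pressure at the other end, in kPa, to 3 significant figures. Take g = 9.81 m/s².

Continuity gives A₁v₁ = A₂v₂, so v₂ = (62.5 cm²)/(10.8 cm²) × 1.18 m/s = 6.86 m/s.
Bernoulli: P₁ + ½ρv₁² + ρg h₁ = P₂ + ½ρv₂² + ρg h₂, so P₂ = P₁ + ½ρ(v₁² − v₂²) − ρg(h₂ − h₁).
P₂ = 446000 + ½·922·(1.18² − 6.86²) − 922·9.81·(+4.35) = 446000 + (-21000) − (39300) = 386000 Pa.

P₂ ≈ 386 kPa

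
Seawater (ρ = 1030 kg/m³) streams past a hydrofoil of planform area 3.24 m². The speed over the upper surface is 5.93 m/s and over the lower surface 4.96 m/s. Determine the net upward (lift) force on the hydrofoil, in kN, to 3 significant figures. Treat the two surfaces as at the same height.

F = 17.6 kN

From P + ½ρv² = const at equal height, P_low − P_up = ½ρ(v_up² − v_low²).
ΔP = ½·1030·(5.93² − 4.96²) = 5440 Pa.
Lift = ΔP · A = 5440 × 3.24 = 17600 N.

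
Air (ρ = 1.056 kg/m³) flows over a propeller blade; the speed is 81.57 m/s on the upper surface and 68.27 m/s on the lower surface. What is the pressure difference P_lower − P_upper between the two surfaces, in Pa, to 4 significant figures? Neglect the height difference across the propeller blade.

Bernoulli (same height): P_lower − P_upper = ½ρ(v_upper² − v_lower²).
ΔP = ½·1.056·(81.57² − 68.27²) = 1052 Pa.

ΔP ≈ 1052 Pa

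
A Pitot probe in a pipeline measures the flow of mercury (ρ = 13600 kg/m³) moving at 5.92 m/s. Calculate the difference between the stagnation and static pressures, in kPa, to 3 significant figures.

At the stagnation point the flow is brought to rest, so Bernoulli gives P_stag − P_static = ½ρv².
ΔP = ½·13600·5.92² = 238000 Pa.

ΔP = 238 kPa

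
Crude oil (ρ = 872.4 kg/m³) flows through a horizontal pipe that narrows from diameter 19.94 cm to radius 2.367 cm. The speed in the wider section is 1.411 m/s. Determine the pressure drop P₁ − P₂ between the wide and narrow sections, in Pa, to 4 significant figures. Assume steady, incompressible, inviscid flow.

Mass conservation (A₁v₁ = A₂v₂) gives v₂ = 1.411 × 312.3/17.60 = 25.03 m/s.
With no height change, Bernoulli's equation is P₁ + ½ρv₁² = P₂ + ½ρv₂².
P₁ − P₂ = ½·872.4·(25.03² − 1.411²) = ½·872.4·624.7 = 272500 Pa.

ΔP = 272500 Pa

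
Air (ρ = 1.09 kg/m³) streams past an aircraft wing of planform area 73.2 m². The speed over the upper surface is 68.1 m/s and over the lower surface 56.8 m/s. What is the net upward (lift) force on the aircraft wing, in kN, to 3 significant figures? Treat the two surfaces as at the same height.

F = 56.3 kN

From P + ½ρv² = const at equal height, P_low − P_up = ½ρ(v_up² − v_low²).
ΔP = ½·1.09·(68.1² − 56.8²) = 769 Pa.
Lift = ΔP · A = 769 × 73.2 = 56300 N.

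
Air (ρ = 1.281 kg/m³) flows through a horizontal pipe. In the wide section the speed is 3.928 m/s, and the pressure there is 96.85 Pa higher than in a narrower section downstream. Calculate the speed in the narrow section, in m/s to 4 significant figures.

With h₁ = h₂, rearranging Bernoulli gives v₂ = √(v₁² + 2ΔP/ρ).
v₂ = √(3.928² + 2·96.85/1.281) = √(15.43 + 151.2) = 12.91 m/s.

v₂ ≈ 12.91 m/s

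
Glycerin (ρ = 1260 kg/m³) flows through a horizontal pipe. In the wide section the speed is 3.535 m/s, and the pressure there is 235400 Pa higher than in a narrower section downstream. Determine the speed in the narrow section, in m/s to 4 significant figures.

v₂ ≈ 19.65 m/s

Horizontal Bernoulli: P₁ + ½ρv₁² = P₂ + ½ρv₂², so v₂² = v₁² + 2(P₁ − P₂)/ρ.
v₂ = √(3.535² + 2·235400/1260) = √(12.50 + 373.7) = 19.65 m/s.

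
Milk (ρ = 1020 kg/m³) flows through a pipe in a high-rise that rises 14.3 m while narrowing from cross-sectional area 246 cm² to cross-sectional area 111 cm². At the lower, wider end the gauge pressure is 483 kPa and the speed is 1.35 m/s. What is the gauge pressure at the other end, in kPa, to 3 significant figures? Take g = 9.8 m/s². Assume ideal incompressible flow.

Mass conservation (A₁v₁ = A₂v₂) gives v₂ = 1.35 × 246/111 = 2.99 m/s.
Bernoulli: P₁ + ½ρv₁² + ρg h₁ = P₂ + ½ρv₂² + ρg h₂, so P₂ = P₁ + ½ρ(v₁² − v₂²) − ρg(h₂ − h₁).
P₂ = 483000 + ½·1020·(1.35² − 2.99²) − 1020·9.8·(+14.3) = 483000 + (-3640) − (143000) = 336000 Pa.

336 kPa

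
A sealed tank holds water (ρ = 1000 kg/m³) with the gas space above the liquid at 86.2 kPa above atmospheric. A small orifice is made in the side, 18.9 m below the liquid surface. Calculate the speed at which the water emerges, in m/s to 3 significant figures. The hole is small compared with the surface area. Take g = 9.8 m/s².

Take point 1 at the surface (v₁ ≈ 0) and point 2 at the hole (at atmospheric pressure). Bernoulli: P₁ + ρg h = P_atm + ½ρv₂².
With P₁ − P_atm = 86200 Pa, v₂ = √(2gh + 2ΔP/ρ) = √(2·9.8·18.9 + 2·86200/1000) = 23.3 m/s.

v ≈ 23.3 m/s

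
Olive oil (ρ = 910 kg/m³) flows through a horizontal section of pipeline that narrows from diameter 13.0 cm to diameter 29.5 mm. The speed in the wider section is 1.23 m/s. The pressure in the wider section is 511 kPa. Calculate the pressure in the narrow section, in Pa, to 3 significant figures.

Continuity gives A₁v₁ = A₂v₂, so v₂ = (133 cm²)/(6.83 cm²) × 1.23 m/s = 23.9 m/s.
Along the horizontal streamline, P + ½ρv² is constant.
P₂ = P₁ − ½ρ(v₂² − v₁²) = 511000 − ½·910·(23.9² − 1.23²) = 511000 − 259000 = 252000 Pa.

P₂ ≈ 252000 Pa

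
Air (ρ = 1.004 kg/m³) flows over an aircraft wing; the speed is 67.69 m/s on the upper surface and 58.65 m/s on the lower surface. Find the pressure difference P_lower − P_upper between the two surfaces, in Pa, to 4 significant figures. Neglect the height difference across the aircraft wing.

573.3 Pa

Bernoulli (same height): P_lower − P_upper = ½ρ(v_upper² − v_lower²).
ΔP = ½·1.004·(67.69² − 58.65²) = 573.3 Pa.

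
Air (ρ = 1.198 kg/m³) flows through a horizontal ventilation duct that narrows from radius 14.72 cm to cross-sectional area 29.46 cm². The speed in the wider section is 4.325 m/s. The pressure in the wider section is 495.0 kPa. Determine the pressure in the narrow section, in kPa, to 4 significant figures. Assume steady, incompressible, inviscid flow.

489.0 kPa

Continuity gives A₁v₁ = A₂v₂, so v₂ = (680.7 cm²)/(29.46 cm²) × 4.325 m/s = 99.94 m/s.
With no height change, Bernoulli's equation is P₁ + ½ρv₁² = P₂ + ½ρv₂².
P₂ = P₁ − ½ρ(v₂² − v₁²) = 495000 − ½·1.198·(99.94² − 4.325²) = 495000 − 5971 = 489000 Pa.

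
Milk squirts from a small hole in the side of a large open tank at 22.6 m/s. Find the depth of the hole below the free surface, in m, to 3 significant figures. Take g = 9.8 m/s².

For a small hole in a large open tank, ½v² = gh, giving h = v²/(2g).
h = 22.6²/(2·9.8) = 511/19.60 = 26.1 m.

h ≈ 26.1 m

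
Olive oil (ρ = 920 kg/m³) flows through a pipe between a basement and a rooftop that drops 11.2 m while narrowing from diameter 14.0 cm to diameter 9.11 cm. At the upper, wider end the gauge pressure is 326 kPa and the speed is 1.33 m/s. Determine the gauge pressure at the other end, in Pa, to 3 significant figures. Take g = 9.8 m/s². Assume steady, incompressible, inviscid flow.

P₂ ≈ 423000 Pa

By continuity, v₂ = v₁·A₁/A₂ = 1.33·(154/65.2) = 3.14 m/s.
Bernoulli: P₁ + ½ρv₁² + ρg h₁ = P₂ + ½ρv₂² + ρg h₂, so P₂ = P₁ + ½ρ(v₁² − v₂²) − ρg(h₂ − h₁).
P₂ = 326000 + ½·920·(1.33² − 3.14²) − 920·9.8·(−11.2) = 326000 + (-3720) − (-101000) = 423000 Pa.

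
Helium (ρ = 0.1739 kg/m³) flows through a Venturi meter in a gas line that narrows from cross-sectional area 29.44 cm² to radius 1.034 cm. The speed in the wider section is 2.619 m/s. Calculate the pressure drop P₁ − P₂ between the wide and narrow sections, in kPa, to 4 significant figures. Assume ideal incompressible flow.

By continuity, v₂ = v₁·A₁/A₂ = 2.619·(29.44/3.359) = 22.96 m/s.
Along the horizontal streamline, P + ½ρv² is constant.
P₁ − P₂ = ½·0.1739·(22.96² − 2.619²) = ½·0.1739·520.1 = 45.22 Pa.

0.04522 kPa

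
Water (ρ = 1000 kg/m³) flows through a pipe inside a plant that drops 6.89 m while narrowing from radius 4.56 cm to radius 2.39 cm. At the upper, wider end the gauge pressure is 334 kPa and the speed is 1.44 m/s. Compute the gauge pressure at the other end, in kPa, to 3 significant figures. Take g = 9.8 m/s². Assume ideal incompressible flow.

Continuity gives A₁v₁ = A₂v₂, so v₂ = (65.3 cm²)/(17.9 cm²) × 1.44 m/s = 5.24 m/s.
Energy conservation along the streamline gives P₂ = P₁ − ½ρ(v₂² − v₁²) − ρg(h₂ − h₁).
P₂ = 334000 + ½·1000·(1.44² − 5.24²) − 1000·9.8·(−6.89) = 334000 + (-12700) − (-67500) = 389000 Pa.

P₂ ≈ 389 kPa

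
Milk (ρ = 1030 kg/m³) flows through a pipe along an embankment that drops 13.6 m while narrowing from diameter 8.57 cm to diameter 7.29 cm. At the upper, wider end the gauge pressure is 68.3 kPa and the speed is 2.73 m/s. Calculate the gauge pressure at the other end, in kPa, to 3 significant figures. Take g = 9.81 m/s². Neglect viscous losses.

The volume flow rate is constant, so v₂ = (A₁/A₂)v₁ = (57.7/41.7)·2.73 = 3.77 m/s.
Bernoulli: P₁ + ½ρv₁² + ρg h₁ = P₂ + ½ρv₂² + ρg h₂, so P₂ = P₁ + ½ρ(v₁² − v₂²) − ρg(h₂ − h₁).
P₂ = 68300 + ½·1030·(2.73² − 3.77²) − 1030·9.81·(−13.6) = 68300 + (-3490) − (-137000) = 202000 Pa.

202 kPa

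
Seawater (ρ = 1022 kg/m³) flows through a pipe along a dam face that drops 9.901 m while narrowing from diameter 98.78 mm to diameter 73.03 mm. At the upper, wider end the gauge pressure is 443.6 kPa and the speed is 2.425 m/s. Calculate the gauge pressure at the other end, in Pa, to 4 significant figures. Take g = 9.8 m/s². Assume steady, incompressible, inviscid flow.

P₂ ≈ 535700 Pa

The volume flow rate is constant, so v₂ = (A₁/A₂)v₁ = (76.64/41.89)·2.425 = 4.437 m/s.
Energy conservation along the streamline gives P₂ = P₁ − ½ρ(v₂² − v₁²) − ρg(h₂ − h₁).
P₂ = 443600 + ½·1022·(2.425² − 4.437²) − 1022·9.8·(−9.901) = 443600 + (-7053) − (-99160) = 535700 Pa.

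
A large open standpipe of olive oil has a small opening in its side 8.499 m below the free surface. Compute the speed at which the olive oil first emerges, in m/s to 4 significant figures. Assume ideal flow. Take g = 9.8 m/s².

Torricelli's result v = √(2gh) gives v = √(2·9.8·8.499) = 12.91 m/s.

v ≈ 12.91 m/s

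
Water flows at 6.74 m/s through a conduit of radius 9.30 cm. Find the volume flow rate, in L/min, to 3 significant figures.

Q = 11000 L/min

Q = A·v = 0.0272 m² × 6.74 m/s = 0.183 m³/s.
Converting: 0.183 m³/s × 60000 = 11000 L/min.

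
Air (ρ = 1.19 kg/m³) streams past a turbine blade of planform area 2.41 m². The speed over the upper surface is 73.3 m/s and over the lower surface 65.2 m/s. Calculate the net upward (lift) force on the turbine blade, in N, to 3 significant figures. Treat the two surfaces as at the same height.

F ≈ 1610 N

From P + ½ρv² = const at equal height, P_low − P_up = ½ρ(v_up² − v_low²).
ΔP = ½·1.19·(73.3² − 65.2²) = 668 Pa.
Lift = ΔP · A = 668 × 2.41 = 1610 N.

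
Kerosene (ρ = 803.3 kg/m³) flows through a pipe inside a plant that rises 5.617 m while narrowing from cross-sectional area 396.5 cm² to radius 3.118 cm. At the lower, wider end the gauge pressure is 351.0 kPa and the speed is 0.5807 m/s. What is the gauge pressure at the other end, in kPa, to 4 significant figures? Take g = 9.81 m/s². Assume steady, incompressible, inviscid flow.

The volume flow rate is constant, so v₂ = (A₁/A₂)v₁ = (396.5/30.54)·0.5807 = 7.539 m/s.
Applying Bernoulli between the two ends and solving for P₂: P₂ = P₁ + ½ρ(v₁² − v₂²) − ρgΔh.
P₂ = 351000 + ½·803.3·(0.5807² − 7.539²) − 803.3·9.81·(+5.617) = 351000 + (-22690) − (44260) = 284000 Pa.

P₂ = 284.0 kPa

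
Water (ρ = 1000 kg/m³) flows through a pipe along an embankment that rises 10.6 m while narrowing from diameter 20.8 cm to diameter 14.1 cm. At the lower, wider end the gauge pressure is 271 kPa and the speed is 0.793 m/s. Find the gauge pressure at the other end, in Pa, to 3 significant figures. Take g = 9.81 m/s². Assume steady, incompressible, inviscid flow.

166000 Pa

Mass conservation (A₁v₁ = A₂v₂) gives v₂ = 0.793 × 340/156 = 1.73 m/s.
Energy conservation along the streamline gives P₂ = P₁ − ½ρ(v₂² − v₁²) − ρg(h₂ − h₁).
P₂ = 271000 + ½·1000·(0.793² − 1.73²) − 1000·9.81·(+10.6) = 271000 + (-1170) − (104000) = 166000 Pa.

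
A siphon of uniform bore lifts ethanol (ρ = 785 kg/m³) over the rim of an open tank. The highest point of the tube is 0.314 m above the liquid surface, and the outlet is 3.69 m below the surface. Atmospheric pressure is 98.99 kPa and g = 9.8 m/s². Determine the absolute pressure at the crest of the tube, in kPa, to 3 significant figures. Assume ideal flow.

From the surface to the outlet (both open to atmosphere, surface at rest): v = √(2g·h_out) = √(2·9.8·3.69) = 8.50 m/s.
With constant cross-section the crest speed equals v; applying Bernoulli from the surface up to the crest, P_top = P_atm − ½ρv² − ρg·h_top.
P_top = 98990 − ½·785·8.50² − 785·9.8·0.314 = 68200 Pa.

P_top = 68.2 kPa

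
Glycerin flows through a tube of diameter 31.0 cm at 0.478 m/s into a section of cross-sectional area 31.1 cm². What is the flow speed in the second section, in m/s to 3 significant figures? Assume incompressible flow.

Mass conservation (A₁v₁ = A₂v₂) gives v₂ = 0.478 × 755/31.1 = 11.6 m/s.

v₂ ≈ 11.6 m/s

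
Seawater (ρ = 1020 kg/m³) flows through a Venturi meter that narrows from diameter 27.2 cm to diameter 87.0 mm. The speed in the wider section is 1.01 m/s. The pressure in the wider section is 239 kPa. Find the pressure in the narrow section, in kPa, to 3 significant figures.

190 kPa

The volume flow rate is constant, so v₂ = (A₁/A₂)v₁ = (581/59.4)·1.01 = 9.87 m/s.
With no height change, Bernoulli's equation is P₁ + ½ρv₁² = P₂ + ½ρv₂².
P₂ = P₁ − ½ρ(v₂² − v₁²) = 239000 − ½·1020·(9.87² − 1.01²) = 239000 − 49200 = 190000 Pa.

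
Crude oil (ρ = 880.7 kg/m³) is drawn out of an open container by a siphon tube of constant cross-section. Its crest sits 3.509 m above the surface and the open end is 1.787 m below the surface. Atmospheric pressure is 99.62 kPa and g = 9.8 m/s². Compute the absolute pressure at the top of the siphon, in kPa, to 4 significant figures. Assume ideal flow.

P_top = 53.91 kPa

From the surface to the outlet (both open to atmosphere, surface at rest): v = √(2g·h_out) = √(2·9.8·1.787) = 5.918 m/s.
Continuity keeps v the same throughout the tube; from surface to crest, P_atm + 0 = P_top + ½ρv² + ρg·h_top.
P_top = 99620 − ½·880.7·5.918² − 880.7·9.8·3.509 = 53910 Pa.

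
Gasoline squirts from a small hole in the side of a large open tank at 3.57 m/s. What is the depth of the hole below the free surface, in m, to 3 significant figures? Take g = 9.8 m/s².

For a small hole in a large open tank, ½v² = gh, giving h = v²/(2g).
h = 3.57²/(2·9.8) = 12.7/19.60 = 0.650 m.

h = 0.650 m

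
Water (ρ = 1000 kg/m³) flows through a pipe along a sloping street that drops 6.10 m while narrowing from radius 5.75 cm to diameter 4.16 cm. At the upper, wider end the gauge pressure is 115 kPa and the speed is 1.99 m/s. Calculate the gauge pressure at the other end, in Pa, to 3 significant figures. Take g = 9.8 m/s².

P₂ ≈ 61100 Pa

Mass conservation (A₁v₁ = A₂v₂) gives v₂ = 1.99 × 104/13.6 = 15.2 m/s.
Bernoulli: P₁ + ½ρv₁² + ρg h₁ = P₂ + ½ρv₂² + ρg h₂, so P₂ = P₁ + ½ρ(v₁² − v₂²) − ρg(h₂ − h₁).
P₂ = 115000 + ½·1000·(1.99² − 15.2²) − 1000·9.8·(−6.10) = 115000 + (-114000) − (-59800) = 61100 Pa.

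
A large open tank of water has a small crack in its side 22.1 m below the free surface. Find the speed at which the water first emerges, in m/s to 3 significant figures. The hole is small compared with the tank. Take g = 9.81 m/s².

Bernoulli from surface to hole (P equal, v_surface ≈ 0): v = √(2gh) = √(2×9.81×22.1) = 20.8 m/s.

v ≈ 20.8 m/s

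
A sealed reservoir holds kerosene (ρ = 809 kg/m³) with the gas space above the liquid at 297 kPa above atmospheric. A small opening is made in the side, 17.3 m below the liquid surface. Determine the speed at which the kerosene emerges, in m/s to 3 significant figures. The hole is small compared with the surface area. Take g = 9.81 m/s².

Take point 1 at the surface (v₁ ≈ 0) and point 2 at the hole (at atmospheric pressure). Bernoulli: P₁ + ρg h = P_atm + ½ρv₂².
With P₁ − P_atm = 297000 Pa, v₂ = √(2gh + 2ΔP/ρ) = √(2·9.81·17.3 + 2·297000/809) = 32.8 m/s.

v ≈ 32.8 m/s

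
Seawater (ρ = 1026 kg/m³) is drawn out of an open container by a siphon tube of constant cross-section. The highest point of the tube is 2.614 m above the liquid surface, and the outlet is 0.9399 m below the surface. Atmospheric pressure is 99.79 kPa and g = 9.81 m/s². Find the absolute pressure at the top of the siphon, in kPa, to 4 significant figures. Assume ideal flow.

64.02 kPa

Bernoulli surface→outlet gives ½v² = g·h_out, so v = √(2·9.81·0.9399) = 4.294 m/s.
The bore is uniform, so the speed at the crest is the same v. Bernoulli surface→crest: P_atm = P_top + ½ρv² + ρg·h_top.
P_top = 99790 − ½·1026·4.294² − 1026·9.81·2.614 = 64020 Pa.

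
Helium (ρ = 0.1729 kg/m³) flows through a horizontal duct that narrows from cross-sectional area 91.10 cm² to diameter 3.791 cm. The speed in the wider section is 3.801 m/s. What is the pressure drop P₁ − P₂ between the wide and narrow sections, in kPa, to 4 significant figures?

0.08011 kPa

Continuity gives A₁v₁ = A₂v₂, so v₂ = (91.10 cm²)/(11.29 cm²) × 3.801 m/s = 30.68 m/s.
Bernoulli (h₁ = h₂): P₁ − P₂ = ½ρ(v₂² − v₁²).
P₁ − P₂ = ½·0.1729·(30.68² − 3.801²) = ½·0.1729·926.7 = 80.11 Pa.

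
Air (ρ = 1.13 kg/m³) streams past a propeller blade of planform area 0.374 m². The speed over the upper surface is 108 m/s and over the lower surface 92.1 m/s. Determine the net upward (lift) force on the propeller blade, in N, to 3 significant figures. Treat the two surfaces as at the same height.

F = 672 N

With equal heights on the two surfaces, Bernoulli gives P_lower − P_upper = ½ρ(v_upper² − v_lower²).
ΔP = ½·1.13·(108² − 92.1²) = 1800 Pa.
Lift = ΔP · A = 1800 × 0.374 = 672 N.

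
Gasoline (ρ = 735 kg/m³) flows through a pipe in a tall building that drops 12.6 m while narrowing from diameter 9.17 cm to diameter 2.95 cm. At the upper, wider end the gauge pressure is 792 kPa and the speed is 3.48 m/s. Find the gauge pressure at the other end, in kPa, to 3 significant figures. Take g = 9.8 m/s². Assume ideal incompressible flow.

Continuity gives A₁v₁ = A₂v₂, so v₂ = (66.0 cm²)/(6.83 cm²) × 3.48 m/s = 33.6 m/s.
Bernoulli: P₁ + ½ρv₁² + ρg h₁ = P₂ + ½ρv₂² + ρg h₂, so P₂ = P₁ + ½ρ(v₁² − v₂²) − ρg(h₂ − h₁).
P₂ = 792000 + ½·735·(3.48² − 33.6²) − 735·9.8·(−12.6) = 792000 + (-411000) − (-90800) = 472000 Pa.

P₂ = 472 kPa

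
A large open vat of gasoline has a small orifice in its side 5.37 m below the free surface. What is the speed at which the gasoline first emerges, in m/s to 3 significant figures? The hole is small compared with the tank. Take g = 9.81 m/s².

The surface is effectively still and both ends are open, so ½v² = gh and v = √(2·9.81·5.37) = 10.3 m/s.

v = 10.3 m/s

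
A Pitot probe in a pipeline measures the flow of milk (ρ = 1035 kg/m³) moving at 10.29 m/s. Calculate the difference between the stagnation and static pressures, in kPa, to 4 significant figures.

The dynamic pressure equals the rise in static pressure at the stagnation point: ΔP = ½ρv².
ΔP = ½·1035·10.29² = 54800 Pa.

ΔP ≈ 54.80 kPa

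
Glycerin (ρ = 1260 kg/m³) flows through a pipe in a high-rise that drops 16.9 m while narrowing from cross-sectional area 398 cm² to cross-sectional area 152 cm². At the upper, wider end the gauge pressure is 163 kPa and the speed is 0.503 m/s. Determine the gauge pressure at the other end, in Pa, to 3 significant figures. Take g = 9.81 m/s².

371000 Pa

By continuity, v₂ = v₁·A₁/A₂ = 0.503·(398/152) = 1.32 m/s.
Applying Bernoulli between the two ends and solving for P₂: P₂ = P₁ + ½ρ(v₁² − v₂²) − ρgΔh.
P₂ = 163000 + ½·1260·(0.503² − 1.32²) − 1260·9.81·(−16.9) = 163000 + (-933) − (-209000) = 371000 Pa.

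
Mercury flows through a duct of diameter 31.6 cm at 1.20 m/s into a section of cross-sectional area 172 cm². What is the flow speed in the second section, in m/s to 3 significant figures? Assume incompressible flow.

Mass conservation (A₁v₁ = A₂v₂) gives v₂ = 1.20 × 784/172 = 5.47 m/s.

v₂ ≈ 5.47 m/s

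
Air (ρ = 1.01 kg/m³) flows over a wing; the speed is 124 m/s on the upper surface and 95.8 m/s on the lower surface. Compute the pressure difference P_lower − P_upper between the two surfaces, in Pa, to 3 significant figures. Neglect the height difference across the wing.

ΔP ≈ 3130 Pa

The pressure is lower where the speed is higher: ΔP = ½ρ(v_up² − v_low²).
ΔP = ½·1.01·(124² − 95.8²) = 3130 Pa.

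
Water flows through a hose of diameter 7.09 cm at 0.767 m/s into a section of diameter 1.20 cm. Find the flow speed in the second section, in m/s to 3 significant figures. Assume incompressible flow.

Continuity gives A₁v₁ = A₂v₂, so v₂ = (39.5 cm²)/(1.13 cm²) × 0.767 m/s = 26.8 m/s.

v₂ ≈ 26.8 m/s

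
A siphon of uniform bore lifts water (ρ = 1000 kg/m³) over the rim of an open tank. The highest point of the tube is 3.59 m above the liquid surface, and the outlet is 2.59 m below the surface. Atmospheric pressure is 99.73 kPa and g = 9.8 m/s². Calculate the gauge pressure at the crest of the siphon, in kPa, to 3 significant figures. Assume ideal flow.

The outlet speed comes from Torricelli: v = √(2g·2.59) = 7.12 m/s.
The bore is uniform, so the speed at the crest is the same v. Bernoulli surface→crest: P_atm = P_top + ½ρv² + ρg·h_top.
P_top = 99730 − ½·1000·7.12² − 1000·9.8·3.59 = 39200 Pa. So P_gauge = P_top − P_atm = -60600 Pa.

P_gauge ≈ -60.6 kPa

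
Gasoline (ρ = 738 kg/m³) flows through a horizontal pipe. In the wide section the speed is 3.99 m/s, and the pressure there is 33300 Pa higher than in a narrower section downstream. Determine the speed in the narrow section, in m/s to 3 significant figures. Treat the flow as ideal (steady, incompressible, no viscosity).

v₂ ≈ 10.3 m/s

With h₁ = h₂, rearranging Bernoulli gives v₂ = √(v₁² + 2ΔP/ρ).
v₂ = √(3.99² + 2·33300/738) = √(15.9 + 90.2) = 10.3 m/s.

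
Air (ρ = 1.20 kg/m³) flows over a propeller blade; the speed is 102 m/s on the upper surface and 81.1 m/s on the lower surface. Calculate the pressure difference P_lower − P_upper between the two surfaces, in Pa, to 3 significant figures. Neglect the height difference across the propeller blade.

ΔP ≈ 2300 Pa

The pressure is lower where the speed is higher: ΔP = ½ρ(v_up² − v_low²).
ΔP = ½·1.20·(102² − 81.1²) = 2300 Pa.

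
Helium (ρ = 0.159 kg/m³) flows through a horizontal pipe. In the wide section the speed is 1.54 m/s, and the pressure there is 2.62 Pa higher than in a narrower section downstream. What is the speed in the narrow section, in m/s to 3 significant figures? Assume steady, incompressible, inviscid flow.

With h₁ = h₂, rearranging Bernoulli gives v₂ = √(v₁² + 2ΔP/ρ).
v₂ = √(1.54² + 2·2.62/0.159) = √(2.37 + 33.0) = 5.94 m/s.

v₂ = 5.94 m/s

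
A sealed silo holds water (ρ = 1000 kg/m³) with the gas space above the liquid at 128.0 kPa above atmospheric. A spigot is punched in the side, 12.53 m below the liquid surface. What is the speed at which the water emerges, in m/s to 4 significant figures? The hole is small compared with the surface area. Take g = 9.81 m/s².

22.40 m/s

Take point 1 at the surface (v₁ ≈ 0) and point 2 at the hole (at atmospheric pressure). Bernoulli: P₁ + ρg h = P_atm + ½ρv₂².
With P₁ − P_atm = 128000 Pa, v₂ = √(2gh + 2ΔP/ρ) = √(2·9.81·12.53 + 2·128000/1000) = 22.40 m/s.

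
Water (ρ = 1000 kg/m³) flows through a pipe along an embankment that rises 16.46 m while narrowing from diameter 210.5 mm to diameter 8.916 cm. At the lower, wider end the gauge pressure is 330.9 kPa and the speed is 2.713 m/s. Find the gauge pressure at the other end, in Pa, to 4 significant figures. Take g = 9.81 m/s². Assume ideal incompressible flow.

P₂ ≈ 58770 Pa

By continuity, v₂ = v₁·A₁/A₂ = 2.713·(348.0/62.44) = 15.12 m/s.
Applying Bernoulli between the two ends and solving for P₂: P₂ = P₁ + ½ρ(v₁² − v₂²) − ρgΔh.
P₂ = 330900 + ½·1000·(2.713² − 15.12²) − 1000·9.81·(+16.46) = 330900 + (-110700) − (161500) = 58770 Pa.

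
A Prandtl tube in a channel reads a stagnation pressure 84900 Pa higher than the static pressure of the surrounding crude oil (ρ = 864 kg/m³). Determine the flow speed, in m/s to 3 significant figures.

v = 14.0 m/s

The dynamic pressure equals the rise in static pressure at the stagnation point: ΔP = ½ρv².
v = √(2ΔP/ρ) = √(2·84900/864) = 14.0 m/s.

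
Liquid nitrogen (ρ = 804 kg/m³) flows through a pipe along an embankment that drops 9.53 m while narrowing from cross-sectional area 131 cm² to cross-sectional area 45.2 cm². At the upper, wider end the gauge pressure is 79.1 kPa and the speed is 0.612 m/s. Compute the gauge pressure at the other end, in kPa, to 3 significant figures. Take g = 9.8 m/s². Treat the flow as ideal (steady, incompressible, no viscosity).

The volume flow rate is constant, so v₂ = (A₁/A₂)v₁ = (131/45.2)·0.612 = 1.77 m/s.
Bernoulli: P₁ + ½ρv₁² + ρg h₁ = P₂ + ½ρv₂² + ρg h₂, so P₂ = P₁ + ½ρ(v₁² − v₂²) − ρg(h₂ − h₁).
P₂ = 79100 + ½·804·(0.612² − 1.77²) − 804·9.8·(−9.53) = 79100 + (-1110) − (-75100) = 153000 Pa.

P₂ = 153 kPa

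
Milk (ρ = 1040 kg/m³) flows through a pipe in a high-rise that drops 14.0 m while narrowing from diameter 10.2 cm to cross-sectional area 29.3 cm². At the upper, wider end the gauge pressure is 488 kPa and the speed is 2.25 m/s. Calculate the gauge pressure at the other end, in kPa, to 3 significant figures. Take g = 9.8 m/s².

Mass conservation (A₁v₁ = A₂v₂) gives v₂ = 2.25 × 81.7/29.3 = 6.27 m/s.
Applying Bernoulli between the two ends and solving for P₂: P₂ = P₁ + ½ρ(v₁² − v₂²) − ρgΔh.
P₂ = 488000 + ½·1040·(2.25² − 6.27²) − 1040·9.8·(−14.0) = 488000 + (-17800) − (-143000) = 613000 Pa.

P₂ ≈ 613 kPa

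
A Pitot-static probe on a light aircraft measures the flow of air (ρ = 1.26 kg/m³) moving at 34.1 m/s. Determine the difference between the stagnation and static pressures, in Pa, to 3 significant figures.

ΔP ≈ 733 Pa

The dynamic pressure equals the rise in static pressure at the stagnation point: ΔP = ½ρv².
ΔP = ½·1.26·34.1² = 733 Pa.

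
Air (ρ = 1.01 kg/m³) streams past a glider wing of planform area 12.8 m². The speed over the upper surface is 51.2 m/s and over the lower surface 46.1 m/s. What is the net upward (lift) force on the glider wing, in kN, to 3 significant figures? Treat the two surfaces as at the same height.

F = 3.21 kN

The faster flow above has the lower pressure; Bernoulli (same height) gives ΔP = ½ρ(v_up² − v_low²).
ΔP = ½·1.01·(51.2² − 46.1²) = 251 Pa.
Lift = ΔP · A = 251 × 12.8 = 3210 N.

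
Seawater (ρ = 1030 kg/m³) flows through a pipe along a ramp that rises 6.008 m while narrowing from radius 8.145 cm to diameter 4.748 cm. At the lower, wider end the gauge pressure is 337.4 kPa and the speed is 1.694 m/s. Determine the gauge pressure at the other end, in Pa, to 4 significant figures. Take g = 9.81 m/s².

By continuity, v₂ = v₁·A₁/A₂ = 1.694·(208.4/17.71) = 19.94 m/s.
Applying Bernoulli between the two ends and solving for P₂: P₂ = P₁ + ½ρ(v₁² − v₂²) − ρgΔh.
P₂ = 337400 + ½·1030·(1.694² − 19.94²) − 1030·9.81·(+6.008) = 337400 + (-203300) − (60710) = 73400 Pa.

P₂ ≈ 73400 Pa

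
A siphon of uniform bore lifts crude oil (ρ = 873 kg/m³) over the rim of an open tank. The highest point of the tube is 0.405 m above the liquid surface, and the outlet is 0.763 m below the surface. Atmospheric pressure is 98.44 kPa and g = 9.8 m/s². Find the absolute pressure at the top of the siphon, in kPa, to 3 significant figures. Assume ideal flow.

P_top = 88.4 kPa

Bernoulli surface→outlet gives ½v² = g·h_out, so v = √(2·9.8·0.763) = 3.87 m/s.
With constant cross-section the crest speed equals v; applying Bernoulli from the surface up to the crest, P_top = P_atm − ½ρv² − ρg·h_top.
P_top = 98440 − ½·873·3.87² − 873·9.8·0.405 = 88400 Pa.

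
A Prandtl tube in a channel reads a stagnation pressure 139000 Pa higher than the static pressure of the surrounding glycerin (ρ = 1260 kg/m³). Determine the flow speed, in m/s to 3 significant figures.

Bernoulli between the free stream and the stagnation point: ½ρv² = P_stag − P_static.
v = √(2ΔP/ρ) = √(2·139000/1260) = 14.9 m/s.

v ≈ 14.9 m/s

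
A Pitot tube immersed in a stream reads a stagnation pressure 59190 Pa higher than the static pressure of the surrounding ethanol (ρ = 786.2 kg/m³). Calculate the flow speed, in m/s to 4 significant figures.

v ≈ 12.27 m/s

The dynamic pressure equals the rise in static pressure at the stagnation point: ΔP = ½ρv².
v = √(2ΔP/ρ) = √(2·59190/786.2) = 12.27 m/s.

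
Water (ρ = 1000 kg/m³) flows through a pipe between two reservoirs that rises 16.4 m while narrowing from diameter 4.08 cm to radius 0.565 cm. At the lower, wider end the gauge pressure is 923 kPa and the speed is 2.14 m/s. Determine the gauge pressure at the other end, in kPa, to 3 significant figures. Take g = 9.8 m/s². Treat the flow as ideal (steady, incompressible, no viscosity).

P₂ ≈ 375 kPa

Continuity gives A₁v₁ = A₂v₂, so v₂ = (13.1 cm²)/(1.00 cm²) × 2.14 m/s = 27.9 m/s.
Energy conservation along the streamline gives P₂ = P₁ − ½ρ(v₂² − v₁²) − ρg(h₂ − h₁).
P₂ = 923000 + ½·1000·(2.14² − 27.9²) − 1000·9.8·(+16.4) = 923000 + (-387000) − (161000) = 375000 Pa.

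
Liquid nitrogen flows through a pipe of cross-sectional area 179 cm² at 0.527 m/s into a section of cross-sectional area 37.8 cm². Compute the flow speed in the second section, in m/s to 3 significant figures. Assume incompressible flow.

Mass conservation (A₁v₁ = A₂v₂) gives v₂ = 0.527 × 179/37.8 = 2.50 m/s.

2.50 m/s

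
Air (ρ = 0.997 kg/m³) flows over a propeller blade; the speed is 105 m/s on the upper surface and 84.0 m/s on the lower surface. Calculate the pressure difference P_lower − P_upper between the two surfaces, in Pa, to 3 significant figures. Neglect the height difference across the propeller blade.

With negligible Δh, P + ½ρv² is constant, so P_low − P_up = ½ρ(v_up² − v_low²).
ΔP = ½·0.997·(105² − 84.0²) = 1980 Pa.

ΔP ≈ 1980 Pa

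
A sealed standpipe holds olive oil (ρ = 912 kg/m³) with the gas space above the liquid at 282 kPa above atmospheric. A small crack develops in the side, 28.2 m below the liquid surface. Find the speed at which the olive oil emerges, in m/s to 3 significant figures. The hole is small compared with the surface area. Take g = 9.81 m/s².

34.2 m/s

Take point 1 at the surface (v₁ ≈ 0) and point 2 at the hole (at atmospheric pressure). Bernoulli: P₁ + ρg h = P_atm + ½ρv₂².
With P₁ − P_atm = 282000 Pa, v₂ = √(2gh + 2ΔP/ρ) = √(2·9.81·28.2 + 2·282000/912) = 34.2 m/s.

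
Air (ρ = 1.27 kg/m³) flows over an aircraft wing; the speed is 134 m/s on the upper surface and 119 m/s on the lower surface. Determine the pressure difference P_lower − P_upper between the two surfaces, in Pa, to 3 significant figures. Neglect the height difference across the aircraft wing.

ΔP ≈ 2410 Pa

The pressure is lower where the speed is higher: ΔP = ½ρ(v_up² − v_low²).
ΔP = ½·1.27·(134² − 119²) = 2410 Pa.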